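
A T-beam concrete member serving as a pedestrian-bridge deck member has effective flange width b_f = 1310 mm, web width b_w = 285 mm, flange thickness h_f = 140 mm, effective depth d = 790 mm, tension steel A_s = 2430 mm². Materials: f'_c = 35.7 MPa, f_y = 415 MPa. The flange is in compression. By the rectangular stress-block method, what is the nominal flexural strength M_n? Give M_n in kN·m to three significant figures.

M_n ≈ 784 kN·m

Tension: T = A_s f_y = 2430 × 415 = 1008450 N.
Try a within the flange: a = T/(0.85 f'_c b_f) = 1008450/(0.85 × 35.7 × 1310) = 25.37 mm.
Since a = 25.37 ≤ h_f = 140 mm, the stress block lies entirely in the flange; analyse as a rectangular beam of width b_f.
M_n = T(d − a/2) = 1008450 × (790 − 12.685) = 783.88 × 10⁶ N·mm.
M_n = 783.88 kN·m.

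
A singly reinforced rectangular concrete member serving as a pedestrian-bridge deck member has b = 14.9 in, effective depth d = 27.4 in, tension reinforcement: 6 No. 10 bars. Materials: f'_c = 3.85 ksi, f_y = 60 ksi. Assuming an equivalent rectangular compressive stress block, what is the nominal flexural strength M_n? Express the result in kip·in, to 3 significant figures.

M_n ≈ 10400 kip·in

A_s = 6 × 1.27 = 7.62 in².
T = A_s f_y = 7.62 × 60 = 457.2 kips.
a = T/(0.85 f'_c b) = 457.2/(0.85 × 3.85 × 14.9) = 9.376 in.
M_n = T(d − a/2) = 457.2 × (27.4 − 4.688) = 10383.9 kip·in.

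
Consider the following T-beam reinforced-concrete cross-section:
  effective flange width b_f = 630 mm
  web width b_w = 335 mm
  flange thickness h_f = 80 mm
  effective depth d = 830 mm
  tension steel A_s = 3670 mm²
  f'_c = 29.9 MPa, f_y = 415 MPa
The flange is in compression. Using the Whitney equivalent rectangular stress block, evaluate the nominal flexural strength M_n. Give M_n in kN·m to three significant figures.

M_n ≈ 1190 kN·m

Tension: T = A_s f_y = 3670 × 415 = 1523050 N.
Try a within the flange: a = T/(0.85 f'_c b_f) = 1523050/(0.85 × 29.9 × 630) = 95.12 mm.
a = 95.12 > h_f = 80 mm: the block extends into the web. Split into flange-overhang and web parts.
C_f = 0.85 f'_c (b_f − b_w) h_f = 0.85 × 29.9 × (630 − 335) × 80 = 599794 N.
Remaining web compression depth: a_w = (T − C_f)/(0.85 f'_c b_w) = (1523050 − 599794)/(0.85 × 29.9 × 335) = 108.44 mm.
M_n = C_f(d − h_f/2) + (T − C_f)(d − a_w/2) = 599794 × (830 − 40) + 923256 × (830 − 54.22) = 473.84 + 716.24 = 1190.08 × 10⁶ N·mm.
M_n = 1190.08 kN·m.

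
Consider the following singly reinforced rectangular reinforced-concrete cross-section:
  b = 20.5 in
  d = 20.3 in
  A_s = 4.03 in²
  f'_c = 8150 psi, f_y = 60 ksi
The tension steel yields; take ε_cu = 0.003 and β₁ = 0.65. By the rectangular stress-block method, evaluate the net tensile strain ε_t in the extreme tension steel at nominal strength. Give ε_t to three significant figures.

ε_t ≈ 0.0202

a = A_s f_y/(0.85 f'_c b) = 1.703 in.
β₁ = 0.65, so c = a/β₁ = 1.703/0.65 = 2.620 in.
From the linear strain diagram with ε_cu = 0.003: ε_t = 0.003 (d − c)/c = 0.003 × (20.3 − 2.620)/2.620 = 0.0202.
Since ε_t ≥ 0.005, the section is tension-controlled.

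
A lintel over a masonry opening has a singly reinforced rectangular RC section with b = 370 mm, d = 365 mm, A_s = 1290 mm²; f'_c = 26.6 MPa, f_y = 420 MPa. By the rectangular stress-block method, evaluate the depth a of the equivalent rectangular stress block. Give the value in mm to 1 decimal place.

a ≈ 64.8 mm

T = A_s f_y = 1290 × 420 = 541800 N = 541.8 kN.
Setting C = 0.85 f'_c a b equal to T: a = 541800/(0.85 × 26.6 × 370) = 64.8 mm.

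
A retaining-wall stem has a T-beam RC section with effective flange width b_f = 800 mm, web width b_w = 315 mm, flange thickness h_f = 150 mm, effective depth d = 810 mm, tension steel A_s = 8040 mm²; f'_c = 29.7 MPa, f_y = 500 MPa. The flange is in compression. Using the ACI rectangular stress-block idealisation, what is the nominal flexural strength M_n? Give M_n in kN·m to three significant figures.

M_n ≈ 2820 kN·m

Tension: T = A_s f_y = 8040 × 500 = 4020000 N.
Try a within the flange: a = T/(0.85 f'_c b_f) = 4020000/(0.85 × 29.7 × 800) = 199.05 mm.
a = 199.05 > h_f = 150 mm: the block extends into the web. Split into flange-overhang and web parts.
C_f = 0.85 f'_c (b_f − b_w) h_f = 0.85 × 29.7 × (800 − 315) × 150 = 1836574 N.
Remaining web compression depth: a_w = (T − C_f)/(0.85 f'_c b_w) = (4020000 − 1836574)/(0.85 × 29.7 × 315) = 274.57 mm.
M_n = C_f(d − h_f/2) + (T − C_f)(d − a_w/2) = 1836574 × (810 − 75) + 2183426 × (810 − 137.285) = 1349.88 + 1468.82 = 2818.70 × 10⁶ N·mm.
M_n = 2818.70 kN·m.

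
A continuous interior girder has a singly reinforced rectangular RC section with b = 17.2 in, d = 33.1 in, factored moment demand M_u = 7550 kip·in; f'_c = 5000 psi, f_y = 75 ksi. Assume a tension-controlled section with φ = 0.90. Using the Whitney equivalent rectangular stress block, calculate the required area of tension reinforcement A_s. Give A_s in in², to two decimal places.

A_s ≈ 3.58 in²

M_n = M_u/φ = 7550/0.90 = 8388.89 kip·in.
From M_n = 0.85 f'_c a b (d − a/2):
a = d − √(d² − 2M_n/(0.85 f'_c b)) = 33.1 − √(33.1² − 2 × 8388.89/(0.85 × 5 × 17.2)) = 3.671 in.
A_s = 0.85 f'_c a b / f_y = 0.85 × 5 × 3.671 × 17.2 / 75 = 3.578 in².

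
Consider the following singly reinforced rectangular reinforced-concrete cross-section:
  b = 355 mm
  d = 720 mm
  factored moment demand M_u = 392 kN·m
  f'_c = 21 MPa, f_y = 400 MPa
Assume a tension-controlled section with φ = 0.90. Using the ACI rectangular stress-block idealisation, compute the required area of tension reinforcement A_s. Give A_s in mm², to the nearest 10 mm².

A_s ≈ 1630 mm²

M_n = M_u/φ = 392/0.90 = 435.556 kN·m.
With M_n = 0.85 f'_c a b (d − a/2), solve the quadratic for a:
a = d − √(d² − 2M_n/(0.85 f'_c b)) = 720 − √(720² − 2 × 435.556×10⁶/(0.85 × 21 × 355)) = 102.80 mm.
A_s = 0.85 f'_c a b / f_y = 0.85 × 21 × 102.80 × 355 / 400 = 1628.5 mm².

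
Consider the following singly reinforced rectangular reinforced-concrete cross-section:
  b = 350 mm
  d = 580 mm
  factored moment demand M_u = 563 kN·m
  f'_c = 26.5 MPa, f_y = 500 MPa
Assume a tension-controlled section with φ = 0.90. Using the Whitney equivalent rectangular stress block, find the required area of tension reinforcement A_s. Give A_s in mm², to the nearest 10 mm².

M_n = M_u/φ = 563/0.90 = 625.556 kN·m.
With M_n = 0.85 f'_c a b (d − a/2), solve the quadratic for a:
a = d − √(d² − 2M_n/(0.85 f'_c b)) = 580 − √(580² − 2 × 625.556×10⁶/(0.85 × 26.5 × 350)) = 158.45 mm.
A_s = 0.85 f'_c a b / f_y = 0.85 × 26.5 × 158.45 × 350 / 500 = 2498.4 mm².

A_s ≈ 2500 mm²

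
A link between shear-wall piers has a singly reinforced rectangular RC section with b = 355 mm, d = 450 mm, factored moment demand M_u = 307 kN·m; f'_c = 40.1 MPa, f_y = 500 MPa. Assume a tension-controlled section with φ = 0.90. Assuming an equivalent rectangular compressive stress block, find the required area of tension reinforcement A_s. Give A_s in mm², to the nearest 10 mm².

A_s ≈ 1640 mm²

M_n = M_u/φ = 307/0.90 = 341.111 kN·m.
With M_n = 0.85 f'_c a b (d − a/2), solve the quadratic for a:
a = d − √(d² − 2M_n/(0.85 f'_c b)) = 450 − √(450² − 2 × 341.111×10⁶/(0.85 × 40.1 × 355)) = 67.75 mm.
A_s = 0.85 f'_c a b / f_y = 0.85 × 40.1 × 67.75 × 355 / 500 = 1639.6 mm².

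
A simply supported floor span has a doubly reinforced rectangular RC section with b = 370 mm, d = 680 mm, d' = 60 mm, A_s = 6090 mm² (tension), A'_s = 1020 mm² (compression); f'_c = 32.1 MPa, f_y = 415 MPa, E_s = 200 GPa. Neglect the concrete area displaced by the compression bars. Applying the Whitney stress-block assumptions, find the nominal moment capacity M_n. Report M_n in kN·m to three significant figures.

M_n ≈ 1470 kN·m

Assume both tension and compression steel yield.
Net tension couple steel: A_s − A'_s = 5070 mm².
a = (A_s − A'_s) f_y / (0.85 f'_c b) = 2104050/(0.85 × 32.1 × 370) = 208.42 mm.
c = a/β₁ = 208.42/0.821 = 253.86 mm; ε'_s = 0.003(c − d')/c = 0.0023 ≥ f_y/E_s = 0.0021, so compression steel does yield.
M_n = (A_s − A'_s) f_y (d − a/2) + A'_s f_y (d − d') = [2104050 × (680 − 104.21) + 423300 × (680 − 60)] × 10⁻⁶ = 1211.49 + 262.45 = 1473.94 kN·m.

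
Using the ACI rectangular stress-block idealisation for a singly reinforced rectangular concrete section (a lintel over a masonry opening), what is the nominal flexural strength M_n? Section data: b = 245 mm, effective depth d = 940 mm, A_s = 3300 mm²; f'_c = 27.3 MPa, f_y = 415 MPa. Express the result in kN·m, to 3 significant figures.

T = A_s f_y = 3300 × 415 = 1369500 N = 1369.5 kN.
From C = T: a = T/(0.85 f'_c b) = 1369500/(0.85 × 27.3 × 245) = 240.89 mm.
M_n = T(d − a/2) = 1369.5 kN × (940 − 120.445) mm = 1122.38 kN·m.

M_n ≈ 1120 kN·m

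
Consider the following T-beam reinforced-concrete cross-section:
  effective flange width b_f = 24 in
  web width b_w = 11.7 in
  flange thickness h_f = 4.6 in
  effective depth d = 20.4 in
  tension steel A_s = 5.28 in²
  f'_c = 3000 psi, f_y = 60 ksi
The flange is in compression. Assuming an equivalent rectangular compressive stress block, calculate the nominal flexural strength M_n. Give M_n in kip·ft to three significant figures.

M_n ≈ 469 kip·ft

Tension: T = A_s f_y = 5.28 × 60 = 316.8 kips.
Try a within the flange: a = T/(0.85 f'_c b_f) = 316.8/(0.85 × 3 × 24) = 5.176 in.
a = 5.176 > h_f = 4.6 in: the block extends into the web. Split into flange-overhang and web parts.
C_f = 0.85 f'_c (b_f − b_w) h_f = 0.85 × 3 × (24 − 11.7) × 4.6 = 144.3 kips.
Remaining web compression depth: a_w = (T − C_f)/(0.85 f'_c b_w) = (316.8 − 144.3)/(0.85 × 3 × 11.7) = 5.782 in.
M_n = C_f(d − h_f/2) + (T − C_f)(d − a_w/2) = 144.3 × (20.4 − 2.3) + 172.5 × (20.4 − 2.891) = 2611.8 + 3020.3 = 5632.1 kip·in.
M_n = 5632.1/12 = 469.34 kip·ft.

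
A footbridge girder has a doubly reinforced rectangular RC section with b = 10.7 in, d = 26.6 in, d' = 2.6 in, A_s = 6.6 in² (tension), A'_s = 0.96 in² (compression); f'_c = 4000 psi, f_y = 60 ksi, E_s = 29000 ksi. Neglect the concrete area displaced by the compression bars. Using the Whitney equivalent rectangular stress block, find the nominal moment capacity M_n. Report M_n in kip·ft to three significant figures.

M_n ≈ 734 kip·ft

Assume both steels yield.
a = (A_s − A'_s) f_y/(0.85 f'_c b) = (6.6 − 0.96) × 60/(0.85 × 4 × 10.7) = 9.302 in.
c = a/β₁ = 9.302/0.85 = 10.944 in; ε'_s = 0.003(c − d')/c = 0.0023 ≥ ε_y = 0.0021, so the compression steel yields.
M_n = (A_s − A'_s) f_y (d − a/2) + A'_s f_y (d − d') = 338.4 × (26.6 − 4.651) + 57.6 × (26.6 − 2.6) = 7427.5 + 1382.4 = 8809.9 kip·in = 8809.9/12 = 734.16 kip·ft.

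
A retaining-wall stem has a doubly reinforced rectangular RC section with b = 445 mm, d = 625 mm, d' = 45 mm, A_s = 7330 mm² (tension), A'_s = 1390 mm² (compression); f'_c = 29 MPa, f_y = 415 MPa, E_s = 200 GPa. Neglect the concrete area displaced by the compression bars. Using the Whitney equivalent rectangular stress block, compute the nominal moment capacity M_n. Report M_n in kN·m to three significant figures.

M_n ≈ 1600 kN·m

Assume both tension and compression steel yield.
Net tension couple steel: A_s − A'_s = 5940 mm².
a = (A_s − A'_s) f_y / (0.85 f'_c b) = 2465100/(0.85 × 29 × 445) = 224.73 mm.
c = a/β₁ = 224.73/0.843 = 266.58 mm; ε'_s = 0.003(c − d')/c = 0.0025 ≥ f_y/E_s = 0.0021, so compression steel does yield.
M_n = (A_s − A'_s) f_y (d − a/2) + A'_s f_y (d − d') = [2465100 × (625 − 112.365) + 576850 × (625 − 45)] × 10⁻⁶ = 1263.70 + 334.57 = 1598.27 kN·m.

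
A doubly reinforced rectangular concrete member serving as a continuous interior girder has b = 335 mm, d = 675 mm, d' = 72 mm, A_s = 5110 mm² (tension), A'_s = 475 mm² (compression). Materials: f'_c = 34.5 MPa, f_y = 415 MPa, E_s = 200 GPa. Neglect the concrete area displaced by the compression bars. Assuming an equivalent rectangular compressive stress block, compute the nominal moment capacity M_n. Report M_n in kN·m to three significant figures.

Assume both tension and compression steel yield.
Net tension couple steel: A_s − A'_s = 4635 mm².
a = (A_s − A'_s) f_y / (0.85 f'_c b) = 1923525/(0.85 × 34.5 × 335) = 195.80 mm.
c = a/β₁ = 195.80/0.804 = 243.53 mm; ε'_s = 0.003(c − d')/c = 0.0021 ≥ f_y/E_s = 0.0021, so compression steel does yield.
M_n = (A_s − A'_s) f_y (d − a/2) + A'_s f_y (d − d') = [1923525 × (675 − 97.9) + 197125 × (675 − 72)] × 10⁻⁶ = 1110.07 + 118.87 = 1228.94 kN·m.

M_n ≈ 1230 kN·m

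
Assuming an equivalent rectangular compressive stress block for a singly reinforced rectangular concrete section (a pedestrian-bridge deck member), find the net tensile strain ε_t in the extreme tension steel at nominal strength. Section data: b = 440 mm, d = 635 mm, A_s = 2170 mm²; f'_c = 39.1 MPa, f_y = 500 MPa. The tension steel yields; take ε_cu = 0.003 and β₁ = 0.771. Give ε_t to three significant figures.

ε_t ≈ 0.0168

a = A_s f_y/(0.85 f'_c b) = 74.20 mm.
β₁ = 0.771, so c = a/β₁ = 74.20/0.771 = 96.24 mm.
From the linear strain diagram with ε_cu = 0.003: ε_t = 0.003 (d − c)/c = 0.003 × (635 − 96.24)/96.24 = 0.0168.
Since ε_t ≥ 0.005, the section is tension-controlled.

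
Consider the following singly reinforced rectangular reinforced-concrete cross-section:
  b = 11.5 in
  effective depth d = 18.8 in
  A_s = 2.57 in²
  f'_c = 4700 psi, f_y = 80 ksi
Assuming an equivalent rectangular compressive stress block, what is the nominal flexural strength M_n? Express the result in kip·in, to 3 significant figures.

M_n ≈ 3410 kip·in

T = A_s f_y = 2.57 × 80 = 205.6 kips.
a = T/(0.85 f'_c b) = 205.6/(0.85 × 4.7 × 11.5) = 4.475 in.
M_n = T(d − a/2) = 205.6 × (18.8 − 2.2375) = 3405.3 kip·in.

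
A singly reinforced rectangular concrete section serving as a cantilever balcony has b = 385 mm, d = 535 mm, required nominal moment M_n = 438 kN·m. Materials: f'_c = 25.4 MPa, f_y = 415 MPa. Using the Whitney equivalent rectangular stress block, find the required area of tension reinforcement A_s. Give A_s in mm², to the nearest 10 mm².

A_s ≈ 2200 mm²

With M_n = 0.85 f'_c a b (d − a/2), solve the quadratic for a:
a = d − √(d² − 2M_n/(0.85 f'_c b)) = 535 − √(535² − 2 × 438×10⁶/(0.85 × 25.4 × 385)) = 109.75 mm.
A_s = 0.85 f'_c a b / f_y = 0.85 × 25.4 × 109.75 × 385 / 415 = 2198.2 mm².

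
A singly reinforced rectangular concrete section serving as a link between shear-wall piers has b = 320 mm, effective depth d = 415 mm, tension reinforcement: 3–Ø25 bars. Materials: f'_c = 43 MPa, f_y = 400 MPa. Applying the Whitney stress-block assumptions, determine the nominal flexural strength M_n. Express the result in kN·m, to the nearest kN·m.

A_s = 3 × 491 = 1473 mm².
T = A_s f_y = 1473 × 400 = 589200 N = 589.2 kN.
From C = T: a = T/(0.85 f'_c b) = 589200/(0.85 × 43 × 320) = 50.38 mm.
M_n = T(d − a/2) = 589.2 kN × (415 − 25.19) mm = 229.68 kN·m.

M_n ≈ 230 kN·m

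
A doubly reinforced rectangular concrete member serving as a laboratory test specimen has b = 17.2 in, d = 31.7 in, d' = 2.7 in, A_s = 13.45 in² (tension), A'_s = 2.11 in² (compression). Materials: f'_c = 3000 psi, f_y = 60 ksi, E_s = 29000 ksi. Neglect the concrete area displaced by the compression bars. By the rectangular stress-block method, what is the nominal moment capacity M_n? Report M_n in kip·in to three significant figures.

Assume both steels yield.
a = (A_s − A'_s) f_y/(0.85 f'_c b) = (13.45 − 2.11) × 60/(0.85 × 3 × 17.2) = 15.513 in.
c = a/β₁ = 15.513/0.85 = 18.251 in; ε'_s = 0.003(c − d')/c = 0.0026 ≥ ε_y = 0.0021, so the compression steel yields.
M_n = (A_s − A'_s) f_y (d − a/2) + A'_s f_y (d − d') = 680.4 × (31.7 − 7.7565) + 126.6 × (31.7 − 2.7) = 16291.2 + 3671.4 = 19962.6 kip·in.

M_n ≈ 20000 kip·in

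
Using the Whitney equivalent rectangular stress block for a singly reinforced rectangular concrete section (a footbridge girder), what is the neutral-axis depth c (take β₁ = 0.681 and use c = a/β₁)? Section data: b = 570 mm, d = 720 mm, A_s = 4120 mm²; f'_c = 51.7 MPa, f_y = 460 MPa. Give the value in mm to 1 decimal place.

T = A_s f_y = 4120 × 460 = 1895200 N = 1895.2 kN.
Setting C = 0.85 f'_c a b equal to T: a = 1895200/(0.85 × 51.7 × 570) = 75.661 mm.
With β₁ = 0.681, c = a/β₁ = 75.661/0.681 = 111.1 mm.

c ≈ 111.1 mm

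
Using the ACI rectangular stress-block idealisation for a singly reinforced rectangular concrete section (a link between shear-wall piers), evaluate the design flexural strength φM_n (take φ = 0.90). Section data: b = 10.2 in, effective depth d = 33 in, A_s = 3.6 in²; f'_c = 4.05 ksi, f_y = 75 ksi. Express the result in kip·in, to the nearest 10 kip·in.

φM_n ≈ 7080 kip·in

T = A_s f_y = 3.6 × 75 = 270 kips.
a = T/(0.85 f'_c b) = 270/(0.85 × 4.05 × 10.2) = 7.689 in.
M_n = T(d − a/2) = 270 × (33 − 3.8445) = 7872.0 kip·in.
φM_n = 0.90 × 7872.0 = 7084.8 kip·in.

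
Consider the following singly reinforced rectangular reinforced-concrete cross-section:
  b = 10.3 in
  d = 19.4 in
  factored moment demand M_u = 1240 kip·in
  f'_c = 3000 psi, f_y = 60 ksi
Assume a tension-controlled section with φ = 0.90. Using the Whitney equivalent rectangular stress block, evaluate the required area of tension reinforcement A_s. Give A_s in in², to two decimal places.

M_n = M_u/φ = 1240/0.90 = 1377.78 kip·in.
From M_n = 0.85 f'_c a b (d − a/2):
a = d − √(d² − 2M_n/(0.85 f'_c b)) = 19.4 − √(19.4² − 2 × 1377.78/(0.85 × 3 × 10.3)) = 2.924 in.
A_s = 0.85 f'_c a b / f_y = 0.85 × 3 × 2.924 × 10.3 / 60 = 1.280 in².

A_s ≈ 1.28 in²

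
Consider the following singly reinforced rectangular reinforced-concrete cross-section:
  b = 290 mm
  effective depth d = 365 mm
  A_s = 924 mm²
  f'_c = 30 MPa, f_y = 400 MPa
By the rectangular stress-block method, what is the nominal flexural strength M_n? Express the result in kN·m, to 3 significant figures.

T = A_s f_y = 924 × 400 = 369600 N = 369.6 kN.
From C = T: a = T/(0.85 f'_c b) = 369600/(0.85 × 30 × 290) = 49.98 mm.
M_n = T(d − a/2) = 369.6 kN × (365 − 24.99) mm = 125.67 kN·m.

M_n ≈ 126 kN·m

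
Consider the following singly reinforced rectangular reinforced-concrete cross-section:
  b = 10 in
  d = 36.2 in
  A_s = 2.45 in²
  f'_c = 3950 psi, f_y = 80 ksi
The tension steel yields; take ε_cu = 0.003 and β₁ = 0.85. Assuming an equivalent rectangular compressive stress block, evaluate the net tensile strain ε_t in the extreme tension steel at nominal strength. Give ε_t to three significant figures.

ε_t ≈ 0.0128

a = A_s f_y/(0.85 f'_c b) = 5.838 in.
β₁ = 0.85, so c = a/β₁ = 5.838/0.85 = 6.868 in.
From the linear strain diagram with ε_cu = 0.003: ε_t = 0.003 (d − c)/c = 0.003 × (36.2 − 6.868)/6.868 = 0.0128.
Since ε_t ≥ 0.005, the section is tension-controlled.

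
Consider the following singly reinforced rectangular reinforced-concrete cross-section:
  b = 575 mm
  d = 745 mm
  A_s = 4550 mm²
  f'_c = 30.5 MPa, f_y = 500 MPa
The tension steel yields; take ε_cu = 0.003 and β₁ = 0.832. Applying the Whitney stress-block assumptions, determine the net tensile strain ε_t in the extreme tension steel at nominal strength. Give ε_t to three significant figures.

a = A_s f_y/(0.85 f'_c b) = 152.61 mm.
β₁ = 0.832, so c = a/β₁ = 152.61/0.832 = 183.43 mm.
From the linear strain diagram with ε_cu = 0.003: ε_t = 0.003 (d − c)/c = 0.003 × (745 − 183.43)/183.43 = 0.00918.
Since ε_t ≥ 0.005, the section is tension-controlled.

ε_t ≈ 0.00918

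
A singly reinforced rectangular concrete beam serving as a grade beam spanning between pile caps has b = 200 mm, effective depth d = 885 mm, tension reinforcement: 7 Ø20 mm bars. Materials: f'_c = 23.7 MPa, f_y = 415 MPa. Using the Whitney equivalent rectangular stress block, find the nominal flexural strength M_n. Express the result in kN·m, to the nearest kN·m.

M_n ≈ 704 kN·m

A_s = 7 × 314 = 2198 mm².
T = A_s f_y = 2198 × 415 = 912170 N = 912.17 kN.
From C = T: a = T/(0.85 f'_c b) = 912170/(0.85 × 23.7 × 200) = 226.40 mm.
M_n = T(d − a/2) = 912.17 kN × (885 − 113.2) mm = 704.01 kN·m.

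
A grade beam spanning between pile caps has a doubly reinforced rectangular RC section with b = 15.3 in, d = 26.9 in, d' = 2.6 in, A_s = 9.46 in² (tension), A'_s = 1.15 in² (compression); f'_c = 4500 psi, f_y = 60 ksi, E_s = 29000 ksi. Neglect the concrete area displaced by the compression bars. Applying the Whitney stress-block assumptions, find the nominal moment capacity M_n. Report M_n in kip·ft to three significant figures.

M_n ≈ 1080 kip·ft

Assume both steels yield.
a = (A_s − A'_s) f_y/(0.85 f'_c b) = (9.46 − 1.15) × 60/(0.85 × 4.5 × 15.3) = 8.520 in.
c = a/β₁ = 8.520/0.825 = 10.327 in; ε'_s = 0.003(c − d')/c = 0.0022 ≥ ε_y = 0.0021, so the compression steel yields.
M_n = (A_s − A'_s) f_y (d − a/2) + A'_s f_y (d − d') = 498.6 × (26.9 − 4.26) + 69 × (26.9 − 2.6) = 11288.3 + 1676.7 = 12965.0 kip·in = 12965.0/12 = 1080.42 kip·ft.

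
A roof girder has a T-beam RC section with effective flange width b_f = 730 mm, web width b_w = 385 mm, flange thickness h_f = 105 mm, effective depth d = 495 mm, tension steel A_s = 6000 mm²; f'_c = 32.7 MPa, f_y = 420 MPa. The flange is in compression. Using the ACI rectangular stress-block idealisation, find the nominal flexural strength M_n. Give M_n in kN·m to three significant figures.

M_n ≈ 1090 kN·m

Tension: T = A_s f_y = 6000 × 420 = 2520000 N.
Try a within the flange: a = T/(0.85 f'_c b_f) = 2520000/(0.85 × 32.7 × 730) = 124.20 mm.
a = 124.20 > h_f = 105 mm: the block extends into the web. Split into flange-overhang and web parts.
C_f = 0.85 f'_c (b_f − b_w) h_f = 0.85 × 32.7 × (730 − 385) × 105 = 1006874 N.
Remaining web compression depth: a_w = (T − C_f)/(0.85 f'_c b_w) = (2520000 − 1006874)/(0.85 × 32.7 × 385) = 141.40 mm.
M_n = C_f(d − h_f/2) + (T − C_f)(d − a_w/2) = 1006874 × (495 − 52.5) + 1513126 × (495 − 70.7) = 445.54 + 642.02 = 1087.56 × 10⁶ N·mm.
M_n = 1087.56 kN·m.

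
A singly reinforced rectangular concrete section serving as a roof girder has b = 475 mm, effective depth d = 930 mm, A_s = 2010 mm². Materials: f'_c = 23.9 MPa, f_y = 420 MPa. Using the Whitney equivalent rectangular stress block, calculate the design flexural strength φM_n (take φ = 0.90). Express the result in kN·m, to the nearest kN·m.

T = A_s f_y = 2010 × 420 = 844200 N = 844.2 kN.
From C = T: a = T/(0.85 f'_c b) = 844200/(0.85 × 23.9 × 475) = 87.49 mm.
M_n = T(d − a/2) = 844.2 kN × (930 − 43.745) mm = 748.18 kN·m.
φM_n = 0.90 × 748.18 = 673.36 kN·m.

φM_n ≈ 673 kN·m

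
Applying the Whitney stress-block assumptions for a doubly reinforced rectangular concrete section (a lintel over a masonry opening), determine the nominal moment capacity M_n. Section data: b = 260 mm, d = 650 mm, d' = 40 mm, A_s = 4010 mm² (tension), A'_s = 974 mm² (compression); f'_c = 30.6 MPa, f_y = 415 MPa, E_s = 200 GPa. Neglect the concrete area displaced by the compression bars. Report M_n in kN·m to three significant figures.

M_n ≈ 948 kN·m

Assume both tension and compression steel yield.
Net tension couple steel: A_s − A'_s = 3036 mm².
a = (A_s − A'_s) f_y / (0.85 f'_c b) = 1259940/(0.85 × 30.6 × 260) = 186.31 mm.
c = a/β₁ = 186.31/0.831 = 224.20 mm; ε'_s = 0.003(c − d')/c = 0.0025 ≥ f_y/E_s = 0.0021, so compression steel does yield.
M_n = (A_s − A'_s) f_y (d − a/2) + A'_s f_y (d − d') = [1259940 × (650 − 93.155) + 404210 × (650 − 40)] × 10⁻⁶ = 701.59 + 246.57 = 948.16 kN·m.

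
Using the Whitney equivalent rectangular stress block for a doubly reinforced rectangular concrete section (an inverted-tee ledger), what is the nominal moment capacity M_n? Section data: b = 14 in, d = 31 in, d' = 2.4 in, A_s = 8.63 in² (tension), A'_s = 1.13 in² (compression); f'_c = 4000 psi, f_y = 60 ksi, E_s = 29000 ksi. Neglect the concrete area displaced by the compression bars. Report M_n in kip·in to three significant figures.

Assume both steels yield.
a = (A_s − A'_s) f_y/(0.85 f'_c b) = (8.63 − 1.13) × 60/(0.85 × 4 × 14) = 9.454 in.
c = a/β₁ = 9.454/0.85 = 11.122 in; ε'_s = 0.003(c − d')/c = 0.0024 ≥ ε_y = 0.0021, so the compression steel yields.
M_n = (A_s − A'_s) f_y (d − a/2) + A'_s f_y (d − d') = 450 × (31 − 4.727) + 67.8 × (31 − 2.4) = 11822.9 + 1939.1 = 13762.0 kip·in.

M_n ≈ 13800 kip·in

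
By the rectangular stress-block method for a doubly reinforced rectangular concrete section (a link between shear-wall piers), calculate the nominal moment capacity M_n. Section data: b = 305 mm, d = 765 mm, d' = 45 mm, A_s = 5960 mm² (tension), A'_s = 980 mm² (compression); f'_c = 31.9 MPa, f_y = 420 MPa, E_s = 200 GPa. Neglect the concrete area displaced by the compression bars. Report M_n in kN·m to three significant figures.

M_n ≈ 1630 kN·m

Assume both tension and compression steel yield.
Net tension couple steel: A_s − A'_s = 4980 mm².
a = (A_s − A'_s) f_y / (0.85 f'_c b) = 2091600/(0.85 × 31.9 × 305) = 252.91 mm.
c = a/β₁ = 252.91/0.822 = 307.68 mm; ε'_s = 0.003(c − d')/c = 0.0026 ≥ f_y/E_s = 0.0021, so compression steel does yield.
M_n = (A_s − A'_s) f_y (d − a/2) + A'_s f_y (d − d') = [2091600 × (765 − 126.455) + 411600 × (765 − 45)] × 10⁻⁶ = 1335.58 + 296.35 = 1631.93 kN·m.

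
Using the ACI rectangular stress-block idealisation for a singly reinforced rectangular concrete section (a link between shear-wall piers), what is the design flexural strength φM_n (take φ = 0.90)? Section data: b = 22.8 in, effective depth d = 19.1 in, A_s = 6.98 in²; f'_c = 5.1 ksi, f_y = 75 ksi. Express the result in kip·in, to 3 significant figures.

φM_n ≈ 7750 kip·in

T = A_s f_y = 6.98 × 75 = 523.5 kips.
a = T/(0.85 f'_c b) = 523.5/(0.85 × 5.1 × 22.8) = 5.297 in.
M_n = T(d − a/2) = 523.5 × (19.1 − 2.6485) = 8612.4 kip·in.
φM_n = 0.90 × 8612.4 = 7751.2 kip·in.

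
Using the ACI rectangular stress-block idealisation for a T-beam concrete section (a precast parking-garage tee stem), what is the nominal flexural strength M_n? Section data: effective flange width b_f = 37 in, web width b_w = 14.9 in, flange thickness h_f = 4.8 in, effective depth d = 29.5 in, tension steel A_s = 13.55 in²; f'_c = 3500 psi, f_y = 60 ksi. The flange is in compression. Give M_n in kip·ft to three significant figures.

Tension: T = A_s f_y = 13.55 × 60 = 813 kips.
Try a within the flange: a = T/(0.85 f'_c b_f) = 813/(0.85 × 3.5 × 37) = 7.386 in.
a = 7.386 > h_f = 4.8 in: the block extends into the web. Split into flange-overhang and web parts.
C_f = 0.85 f'_c (b_f − b_w) h_f = 0.85 × 3.5 × (37 − 14.9) × 4.8 = 315.6 kips.
Remaining web compression depth: a_w = (T − C_f)/(0.85 f'_c b_w) = (813 − 315.6)/(0.85 × 3.5 × 14.9) = 11.221 in.
M_n = C_f(d − h_f/2) + (T − C_f)(d − a_w/2) = 315.6 × (29.5 − 2.4) + 497.4 × (29.5 − 5.6105) = 8552.8 + 11882.6 = 20435.4 kip·in.
M_n = 20435.4/12 = 1702.95 kip·ft.

M_n ≈ 1700 kip·ft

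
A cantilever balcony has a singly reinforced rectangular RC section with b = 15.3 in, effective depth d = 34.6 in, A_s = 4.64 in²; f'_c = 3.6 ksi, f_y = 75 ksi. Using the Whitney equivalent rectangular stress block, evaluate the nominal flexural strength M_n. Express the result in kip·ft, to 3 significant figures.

T = A_s f_y = 4.64 × 75 = 348 kips.
a = T/(0.85 f'_c b) = 348/(0.85 × 3.6 × 15.3) = 7.433 in.
M_n = T(d − a/2) = 348 × (34.6 − 3.7165) = 10747.5 kip·in = 10747.5/12 = 895.63 kip·ft.

M_n ≈ 896 kip·ft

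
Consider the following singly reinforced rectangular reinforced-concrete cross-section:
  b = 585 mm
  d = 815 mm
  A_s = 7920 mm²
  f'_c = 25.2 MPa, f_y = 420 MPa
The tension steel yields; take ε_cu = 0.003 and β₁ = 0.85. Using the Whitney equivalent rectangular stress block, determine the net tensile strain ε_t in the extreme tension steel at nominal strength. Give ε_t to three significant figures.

a = A_s f_y/(0.85 f'_c b) = 265.46 mm.
β₁ = 0.85, so c = a/β₁ = 265.46/0.85 = 312.31 mm.
From the linear strain diagram with ε_cu = 0.003: ε_t = 0.003 (d − c)/c = 0.003 × (815 − 312.31)/312.31 = 0.00483.
ε_t is between 0.004 and 0.005 — transition zone.

ε_t ≈ 0.00483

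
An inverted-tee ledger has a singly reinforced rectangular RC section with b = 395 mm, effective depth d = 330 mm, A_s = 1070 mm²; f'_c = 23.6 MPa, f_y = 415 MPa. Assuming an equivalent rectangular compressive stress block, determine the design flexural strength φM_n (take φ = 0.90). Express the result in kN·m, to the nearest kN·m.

T = A_s f_y = 1070 × 415 = 444050 N = 444.05 kN.
From C = T: a = T/(0.85 f'_c b) = 444050/(0.85 × 23.6 × 395) = 56.04 mm.
M_n = T(d − a/2) = 444.05 kN × (330 − 28.02) mm = 134.09 kN·m.
φM_n = 0.90 × 134.09 = 120.68 kN·m.

φM_n ≈ 121 kN·m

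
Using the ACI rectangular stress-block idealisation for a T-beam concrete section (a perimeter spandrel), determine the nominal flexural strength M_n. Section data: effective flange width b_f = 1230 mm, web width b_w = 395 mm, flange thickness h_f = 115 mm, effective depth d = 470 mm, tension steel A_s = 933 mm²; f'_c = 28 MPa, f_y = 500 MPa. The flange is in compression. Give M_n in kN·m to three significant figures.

M_n ≈ 216 kN·m

Tension: T = A_s f_y = 933 × 500 = 466500 N.
Try a within the flange: a = T/(0.85 f'_c b_f) = 466500/(0.85 × 28 × 1230) = 15.94 mm.
Since a = 15.94 ≤ h_f = 115 mm, the stress block lies entirely in the flange; analyse as a rectangular beam of width b_f.
M_n = T(d − a/2) = 466500 × (470 − 7.97) = 215.54 × 10⁶ N·mm.
M_n = 215.54 kN·m.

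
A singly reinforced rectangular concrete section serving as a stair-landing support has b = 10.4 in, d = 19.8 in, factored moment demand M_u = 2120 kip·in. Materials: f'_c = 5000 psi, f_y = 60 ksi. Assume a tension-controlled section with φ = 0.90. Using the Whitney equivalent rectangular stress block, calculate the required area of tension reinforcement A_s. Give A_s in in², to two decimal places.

A_s ≈ 2.14 in²

M_n = M_u/φ = 2120/0.90 = 2355.56 kip·in.
From M_n = 0.85 f'_c a b (d − a/2):
a = d − √(d² − 2M_n/(0.85 f'_c b)) = 19.8 − √(19.8² − 2 × 2355.56/(0.85 × 5 × 10.4)) = 2.905 in.
A_s = 0.85 f'_c a b / f_y = 0.85 × 5 × 2.905 × 10.4 / 60 = 2.140 in².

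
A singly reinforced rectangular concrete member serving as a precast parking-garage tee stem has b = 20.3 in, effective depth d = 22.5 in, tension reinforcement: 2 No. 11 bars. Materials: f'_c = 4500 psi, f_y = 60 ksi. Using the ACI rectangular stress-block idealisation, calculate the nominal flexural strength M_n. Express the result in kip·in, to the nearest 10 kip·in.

M_n ≈ 3990 kip·in

A_s = 2 × 1.56 = 3.12 in².
T = A_s f_y = 3.12 × 60 = 187.2 kips.
a = T/(0.85 f'_c b) = 187.2/(0.85 × 4.5 × 20.3) = 2.411 in.
M_n = T(d − a/2) = 187.2 × (22.5 − 1.2055) = 3986.3 kip·in.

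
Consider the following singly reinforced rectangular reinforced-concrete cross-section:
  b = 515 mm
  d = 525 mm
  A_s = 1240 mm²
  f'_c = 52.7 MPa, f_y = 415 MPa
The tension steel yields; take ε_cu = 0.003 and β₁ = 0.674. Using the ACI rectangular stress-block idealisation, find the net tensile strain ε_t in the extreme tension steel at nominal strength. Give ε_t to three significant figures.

ε_t ≈ 0.0446

a = A_s f_y/(0.85 f'_c b) = 22.31 mm.
β₁ = 0.674, so c = a/β₁ = 22.31/0.674 = 33.10 mm.
From the linear strain diagram with ε_cu = 0.003: ε_t = 0.003 (d − c)/c = 0.003 × (525 − 33.10)/33.10 = 0.0446.
Since ε_t ≥ 0.005, the section is tension-controlled.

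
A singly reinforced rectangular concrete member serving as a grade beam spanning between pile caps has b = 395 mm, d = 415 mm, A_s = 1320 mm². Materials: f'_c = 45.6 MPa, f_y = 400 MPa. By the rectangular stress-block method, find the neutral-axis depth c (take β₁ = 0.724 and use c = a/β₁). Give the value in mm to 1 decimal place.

T = A_s f_y = 1320 × 400 = 528000 N = 528 kN.
Setting C = 0.85 f'_c a b equal to T: a = 528000/(0.85 × 45.6 × 395) = 34.487 mm.
With β₁ = 0.724, c = a/β₁ = 34.487/0.724 = 47.6 mm.

c ≈ 47.6 mm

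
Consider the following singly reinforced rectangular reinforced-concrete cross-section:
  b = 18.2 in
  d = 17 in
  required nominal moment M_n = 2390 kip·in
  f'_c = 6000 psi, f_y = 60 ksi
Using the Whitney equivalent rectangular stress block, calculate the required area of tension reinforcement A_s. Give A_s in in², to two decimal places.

A_s ≈ 2.46 in²

From M_n = 0.85 f'_c a b (d − a/2):
a = d − √(d² − 2M_n/(0.85 f'_c b)) = 17 − √(17² − 2 × 2390/(0.85 × 6 × 18.2)) = 1.589 in.
A_s = 0.85 f'_c a b / f_y = 0.85 × 6 × 1.589 × 18.2 / 60 = 2.458 in².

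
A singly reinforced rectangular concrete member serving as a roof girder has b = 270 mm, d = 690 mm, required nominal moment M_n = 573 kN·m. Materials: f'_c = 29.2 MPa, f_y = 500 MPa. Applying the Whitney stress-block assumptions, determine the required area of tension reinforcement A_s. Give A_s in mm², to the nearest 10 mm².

A_s ≈ 1840 mm²

With M_n = 0.85 f'_c a b (d − a/2), solve the quadratic for a:
a = d − √(d² − 2M_n/(0.85 f'_c b)) = 690 − √(690² − 2 × 573×10⁶/(0.85 × 29.2 × 270)) = 137.65 mm.
A_s = 0.85 f'_c a b / f_y = 0.85 × 29.2 × 137.65 × 270 / 500 = 1844.9 mm².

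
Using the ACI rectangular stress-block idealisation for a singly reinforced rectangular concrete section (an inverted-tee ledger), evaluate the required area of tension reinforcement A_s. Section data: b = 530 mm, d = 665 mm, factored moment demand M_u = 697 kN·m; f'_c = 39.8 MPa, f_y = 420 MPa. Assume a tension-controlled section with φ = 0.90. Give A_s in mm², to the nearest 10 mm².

A_s ≈ 2920 mm²

M_n = M_u/φ = 697/0.90 = 774.444 kN·m.
With M_n = 0.85 f'_c a b (d − a/2), solve the quadratic for a:
a = d − √(d² − 2M_n/(0.85 f'_c b)) = 665 − √(665² − 2 × 774.444×10⁶/(0.85 × 39.8 × 530)) = 68.48 mm.
A_s = 0.85 f'_c a b / f_y = 0.85 × 39.8 × 68.48 × 530 / 420 = 2923.4 mm².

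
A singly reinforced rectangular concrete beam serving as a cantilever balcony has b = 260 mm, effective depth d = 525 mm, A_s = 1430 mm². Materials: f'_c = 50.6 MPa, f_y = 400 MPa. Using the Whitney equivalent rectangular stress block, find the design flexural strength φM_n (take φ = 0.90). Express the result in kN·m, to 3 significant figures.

φM_n ≈ 257 kN·m

T = A_s f_y = 1430 × 400 = 572000 N = 572 kN.
From C = T: a = T/(0.85 f'_c b) = 572000/(0.85 × 50.6 × 260) = 51.15 mm.
M_n = T(d − a/2) = 572 kN × (525 − 25.575) mm = 285.67 kN·m.
φM_n = 0.90 × 285.67 = 257.10 kN·m.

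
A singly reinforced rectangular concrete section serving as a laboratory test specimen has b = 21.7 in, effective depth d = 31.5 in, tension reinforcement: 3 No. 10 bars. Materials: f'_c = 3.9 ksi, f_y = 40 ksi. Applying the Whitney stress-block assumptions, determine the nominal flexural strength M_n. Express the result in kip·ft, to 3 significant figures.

A_s = 3 × 1.27 = 3.81 in².
T = A_s f_y = 3.81 × 40 = 152.4 kips.
a = T/(0.85 f'_c b) = 152.4/(0.85 × 3.9 × 21.7) = 2.119 in.
M_n = T(d − a/2) = 152.4 × (31.5 − 1.0595) = 4639.1 kip·in = 4639.1/12 = 386.59 kip·ft.

M_n ≈ 387 kip·ft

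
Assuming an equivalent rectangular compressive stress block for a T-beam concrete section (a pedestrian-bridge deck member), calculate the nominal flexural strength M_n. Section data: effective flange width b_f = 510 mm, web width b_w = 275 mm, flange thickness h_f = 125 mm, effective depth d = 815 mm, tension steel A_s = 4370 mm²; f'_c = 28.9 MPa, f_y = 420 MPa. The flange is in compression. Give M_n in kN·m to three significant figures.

M_n ≈ 1360 kN·m

Tension: T = A_s f_y = 4370 × 420 = 1835400 N.
Try a within the flange: a = T/(0.85 f'_c b_f) = 1835400/(0.85 × 28.9 × 510) = 146.50 mm.
a = 146.50 > h_f = 125 mm: the block extends into the web. Split into flange-overhang and web parts.
C_f = 0.85 f'_c (b_f − b_w) h_f = 0.85 × 28.9 × (510 − 275) × 125 = 721597 N.
Remaining web compression depth: a_w = (T − C_f)/(0.85 f'_c b_w) = (1835400 − 721597)/(0.85 × 28.9 × 275) = 164.88 mm.
M_n = C_f(d − h_f/2) + (T − C_f)(d − a_w/2) = 721597 × (815 − 62.5) + 1113803 × (815 − 82.44) = 543.00 + 815.93 = 1358.93 × 10⁶ N·mm.
M_n = 1358.93 kN·m.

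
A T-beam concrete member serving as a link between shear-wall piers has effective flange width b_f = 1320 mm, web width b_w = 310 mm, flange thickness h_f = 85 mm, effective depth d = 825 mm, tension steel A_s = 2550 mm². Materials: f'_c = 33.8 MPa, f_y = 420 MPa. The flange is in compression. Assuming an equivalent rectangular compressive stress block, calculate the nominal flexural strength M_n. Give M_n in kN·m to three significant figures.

M_n ≈ 868 kN·m

Tension: T = A_s f_y = 2550 × 420 = 1071000 N.
Try a within the flange: a = T/(0.85 f'_c b_f) = 1071000/(0.85 × 33.8 × 1320) = 28.24 mm.
Since a = 28.24 ≤ h_f = 85 mm, the stress block lies entirely in the flange; analyse as a rectangular beam of width b_f.
M_n = T(d − a/2) = 1071000 × (825 − 14.12) = 868.45 × 10⁶ N·mm.
M_n = 868.45 kN·m.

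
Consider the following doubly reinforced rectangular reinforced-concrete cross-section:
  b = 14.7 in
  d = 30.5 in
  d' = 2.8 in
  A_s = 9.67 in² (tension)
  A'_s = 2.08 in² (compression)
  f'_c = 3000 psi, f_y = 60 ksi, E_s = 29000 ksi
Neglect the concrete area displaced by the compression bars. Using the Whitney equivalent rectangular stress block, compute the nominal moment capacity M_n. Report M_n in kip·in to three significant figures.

M_n ≈ 14600 kip·in

Assume both steels yield.
a = (A_s − A'_s) f_y/(0.85 f'_c b) = (9.67 − 2.08) × 60/(0.85 × 3 × 14.7) = 12.149 in.
c = a/β₁ = 12.149/0.85 = 14.293 in; ε'_s = 0.003(c − d')/c = 0.0024 ≥ ε_y = 0.0021, so the compression steel yields.
M_n = (A_s − A'_s) f_y (d − a/2) + A'_s f_y (d − d') = 455.4 × (30.5 − 6.0745) + 124.8 × (30.5 − 2.8) = 11123.4 + 3457.0 = 14580.4 kip·in.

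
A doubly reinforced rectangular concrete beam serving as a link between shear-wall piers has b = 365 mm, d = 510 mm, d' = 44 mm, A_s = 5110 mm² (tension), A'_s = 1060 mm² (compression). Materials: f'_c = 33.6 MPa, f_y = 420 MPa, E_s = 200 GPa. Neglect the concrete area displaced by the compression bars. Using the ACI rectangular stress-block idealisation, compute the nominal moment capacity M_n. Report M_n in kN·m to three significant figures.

M_n ≈ 936 kN·m

Assume both tension and compression steel yield.
Net tension couple steel: A_s − A'_s = 4050 mm².
a = (A_s − A'_s) f_y / (0.85 f'_c b) = 1701000/(0.85 × 33.6 × 365) = 163.17 mm.
c = a/β₁ = 163.17/0.81 = 201.44 mm; ε'_s = 0.003(c − d')/c = 0.0023 ≥ f_y/E_s = 0.0021, so compression steel does yield.
M_n = (A_s − A'_s) f_y (d − a/2) + A'_s f_y (d − d') = [1701000 × (510 − 81.585) + 445200 × (510 − 44)] × 10⁻⁶ = 728.73 + 207.46 = 936.19 kN·m.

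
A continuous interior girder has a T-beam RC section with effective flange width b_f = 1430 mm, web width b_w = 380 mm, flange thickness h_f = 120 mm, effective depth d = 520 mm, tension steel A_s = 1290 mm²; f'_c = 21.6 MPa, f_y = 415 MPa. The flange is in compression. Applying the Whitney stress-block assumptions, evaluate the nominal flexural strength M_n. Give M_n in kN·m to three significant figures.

M_n ≈ 273 kN·m

Tension: T = A_s f_y = 1290 × 415 = 535350 N.
Try a within the flange: a = T/(0.85 f'_c b_f) = 535350/(0.85 × 21.6 × 1430) = 20.39 mm.
Since a = 20.39 ≤ h_f = 120 mm, the stress block lies entirely in the flange; analyse as a rectangular beam of width b_f.
M_n = T(d − a/2) = 535350 × (520 − 10.195) = 272.92 × 10⁶ N·mm.
M_n = 272.92 kN·m.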